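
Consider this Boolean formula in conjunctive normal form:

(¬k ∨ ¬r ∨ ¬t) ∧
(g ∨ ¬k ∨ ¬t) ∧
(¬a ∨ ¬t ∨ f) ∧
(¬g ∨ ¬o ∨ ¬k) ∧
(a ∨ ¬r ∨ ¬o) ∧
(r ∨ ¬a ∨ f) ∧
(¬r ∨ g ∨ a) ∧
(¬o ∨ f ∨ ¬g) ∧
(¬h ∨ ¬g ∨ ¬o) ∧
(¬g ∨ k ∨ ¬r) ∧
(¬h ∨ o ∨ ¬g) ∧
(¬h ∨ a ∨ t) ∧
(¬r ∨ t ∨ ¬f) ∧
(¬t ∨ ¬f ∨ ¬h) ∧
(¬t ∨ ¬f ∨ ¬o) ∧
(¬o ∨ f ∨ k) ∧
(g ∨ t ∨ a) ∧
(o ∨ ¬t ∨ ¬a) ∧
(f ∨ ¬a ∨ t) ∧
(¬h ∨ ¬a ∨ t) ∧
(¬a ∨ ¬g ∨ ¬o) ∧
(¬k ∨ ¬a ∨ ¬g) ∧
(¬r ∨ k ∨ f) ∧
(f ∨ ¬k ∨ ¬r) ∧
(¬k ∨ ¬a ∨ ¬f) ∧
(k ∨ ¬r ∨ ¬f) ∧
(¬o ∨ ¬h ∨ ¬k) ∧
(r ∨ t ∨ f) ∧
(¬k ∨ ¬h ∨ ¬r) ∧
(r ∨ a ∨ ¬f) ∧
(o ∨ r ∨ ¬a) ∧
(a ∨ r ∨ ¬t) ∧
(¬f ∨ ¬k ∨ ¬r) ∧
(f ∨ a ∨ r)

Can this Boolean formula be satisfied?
Yes

Yes, the formula is satisfiable.

One satisfying assignment is: t=False, h=False, r=False, k=False, a=True, g=False, f=True, o=True

Verification: With this assignment, all 34 clauses evaluate to true.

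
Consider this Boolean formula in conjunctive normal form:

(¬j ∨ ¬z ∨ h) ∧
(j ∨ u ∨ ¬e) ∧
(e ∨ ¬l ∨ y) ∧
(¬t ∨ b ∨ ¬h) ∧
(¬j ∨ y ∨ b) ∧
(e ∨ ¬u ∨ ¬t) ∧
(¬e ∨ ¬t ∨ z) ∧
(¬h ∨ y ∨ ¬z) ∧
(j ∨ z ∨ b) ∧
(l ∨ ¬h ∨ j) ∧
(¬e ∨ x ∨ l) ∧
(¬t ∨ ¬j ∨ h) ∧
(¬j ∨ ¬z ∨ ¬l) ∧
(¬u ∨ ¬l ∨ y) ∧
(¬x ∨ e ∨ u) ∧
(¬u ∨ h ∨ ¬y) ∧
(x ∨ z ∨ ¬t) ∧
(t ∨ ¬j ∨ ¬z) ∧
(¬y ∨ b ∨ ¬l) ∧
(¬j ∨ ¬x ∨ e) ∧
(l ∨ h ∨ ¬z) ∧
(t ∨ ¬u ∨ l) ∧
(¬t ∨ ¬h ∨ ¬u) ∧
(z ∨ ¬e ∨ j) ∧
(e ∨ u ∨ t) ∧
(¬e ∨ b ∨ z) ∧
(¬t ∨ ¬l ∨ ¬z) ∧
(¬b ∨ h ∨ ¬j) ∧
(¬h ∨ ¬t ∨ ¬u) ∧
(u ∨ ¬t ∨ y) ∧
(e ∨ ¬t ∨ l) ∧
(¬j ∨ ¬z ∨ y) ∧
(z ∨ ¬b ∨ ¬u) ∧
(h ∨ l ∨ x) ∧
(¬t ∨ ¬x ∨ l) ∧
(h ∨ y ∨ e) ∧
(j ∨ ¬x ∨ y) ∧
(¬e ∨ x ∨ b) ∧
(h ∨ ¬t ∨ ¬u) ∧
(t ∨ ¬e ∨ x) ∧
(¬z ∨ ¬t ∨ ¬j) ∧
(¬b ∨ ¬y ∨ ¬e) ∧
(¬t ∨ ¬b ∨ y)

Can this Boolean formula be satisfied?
Yes

Yes, the formula is satisfiable.

One satisfying assignment is: t=False, u=True, z=True, l=True, e=False, h=True, x=False, y=True, j=False, b=True

Verification: With this assignment, all 43 clauses evaluate to true.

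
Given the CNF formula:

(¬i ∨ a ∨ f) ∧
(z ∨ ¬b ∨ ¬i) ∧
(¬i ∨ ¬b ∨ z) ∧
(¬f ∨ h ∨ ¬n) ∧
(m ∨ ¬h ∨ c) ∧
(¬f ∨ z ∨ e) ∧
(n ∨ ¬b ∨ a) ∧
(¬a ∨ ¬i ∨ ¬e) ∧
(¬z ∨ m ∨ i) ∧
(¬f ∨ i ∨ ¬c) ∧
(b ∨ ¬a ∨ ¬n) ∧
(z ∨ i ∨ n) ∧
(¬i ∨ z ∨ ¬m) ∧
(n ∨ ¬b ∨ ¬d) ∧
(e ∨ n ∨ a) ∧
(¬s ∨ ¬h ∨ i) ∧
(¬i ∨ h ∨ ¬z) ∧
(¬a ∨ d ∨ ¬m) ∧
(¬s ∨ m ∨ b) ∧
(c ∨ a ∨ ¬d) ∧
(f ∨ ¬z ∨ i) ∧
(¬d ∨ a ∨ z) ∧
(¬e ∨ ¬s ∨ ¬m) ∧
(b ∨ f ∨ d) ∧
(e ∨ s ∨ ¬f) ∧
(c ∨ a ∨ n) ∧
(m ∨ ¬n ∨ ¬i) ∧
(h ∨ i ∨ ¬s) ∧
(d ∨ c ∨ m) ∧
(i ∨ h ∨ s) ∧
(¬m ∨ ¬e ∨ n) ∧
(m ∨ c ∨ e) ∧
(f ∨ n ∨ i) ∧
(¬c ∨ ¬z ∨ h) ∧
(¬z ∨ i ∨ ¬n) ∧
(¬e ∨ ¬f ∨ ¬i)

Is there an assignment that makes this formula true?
Yes

Yes, the formula is satisfiable.

One satisfying assignment is: z=False, e=False, f=False, b=True, a=False, i=False, c=False, h=True, s=False, m=True, d=False, n=True

Verification: With this assignment, all 36 clauses evaluate to true.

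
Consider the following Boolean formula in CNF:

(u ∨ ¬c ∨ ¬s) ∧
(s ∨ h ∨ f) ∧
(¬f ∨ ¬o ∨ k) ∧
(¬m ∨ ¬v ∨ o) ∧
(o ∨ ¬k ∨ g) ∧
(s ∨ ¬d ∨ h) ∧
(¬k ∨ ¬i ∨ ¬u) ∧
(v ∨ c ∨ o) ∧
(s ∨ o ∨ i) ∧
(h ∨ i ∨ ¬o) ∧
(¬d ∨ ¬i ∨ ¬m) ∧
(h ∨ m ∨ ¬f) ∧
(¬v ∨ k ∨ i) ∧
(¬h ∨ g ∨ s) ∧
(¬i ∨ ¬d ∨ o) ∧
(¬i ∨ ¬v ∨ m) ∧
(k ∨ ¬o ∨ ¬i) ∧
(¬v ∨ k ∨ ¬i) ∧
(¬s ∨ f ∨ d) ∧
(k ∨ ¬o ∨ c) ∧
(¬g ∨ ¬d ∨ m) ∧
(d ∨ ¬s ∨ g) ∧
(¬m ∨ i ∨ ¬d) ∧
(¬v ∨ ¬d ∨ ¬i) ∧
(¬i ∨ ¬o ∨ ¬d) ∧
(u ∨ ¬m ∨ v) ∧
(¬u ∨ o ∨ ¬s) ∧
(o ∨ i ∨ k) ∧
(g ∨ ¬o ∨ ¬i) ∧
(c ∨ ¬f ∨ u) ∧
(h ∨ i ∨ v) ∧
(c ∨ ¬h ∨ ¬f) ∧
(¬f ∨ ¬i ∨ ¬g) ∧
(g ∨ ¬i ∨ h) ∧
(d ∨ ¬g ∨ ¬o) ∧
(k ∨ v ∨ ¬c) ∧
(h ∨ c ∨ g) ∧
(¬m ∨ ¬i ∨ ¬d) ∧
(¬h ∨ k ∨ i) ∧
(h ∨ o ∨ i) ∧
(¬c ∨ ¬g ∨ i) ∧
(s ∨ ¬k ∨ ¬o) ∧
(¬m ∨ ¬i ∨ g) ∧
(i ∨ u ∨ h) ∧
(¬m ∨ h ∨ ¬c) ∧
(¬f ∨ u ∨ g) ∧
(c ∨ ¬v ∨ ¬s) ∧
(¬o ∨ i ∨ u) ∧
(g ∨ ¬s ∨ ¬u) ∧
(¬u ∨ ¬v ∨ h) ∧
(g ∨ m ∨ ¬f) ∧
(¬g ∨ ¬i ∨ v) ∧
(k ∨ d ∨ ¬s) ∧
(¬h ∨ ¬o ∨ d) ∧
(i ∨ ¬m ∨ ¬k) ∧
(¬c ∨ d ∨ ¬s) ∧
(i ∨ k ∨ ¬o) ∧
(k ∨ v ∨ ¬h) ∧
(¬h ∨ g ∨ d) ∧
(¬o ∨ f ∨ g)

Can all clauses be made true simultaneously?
No

No, the formula is not satisfiable.

No assignment of truth values to the variables can make all 60 clauses true simultaneously.

The formula is UNSAT (unsatisfiable).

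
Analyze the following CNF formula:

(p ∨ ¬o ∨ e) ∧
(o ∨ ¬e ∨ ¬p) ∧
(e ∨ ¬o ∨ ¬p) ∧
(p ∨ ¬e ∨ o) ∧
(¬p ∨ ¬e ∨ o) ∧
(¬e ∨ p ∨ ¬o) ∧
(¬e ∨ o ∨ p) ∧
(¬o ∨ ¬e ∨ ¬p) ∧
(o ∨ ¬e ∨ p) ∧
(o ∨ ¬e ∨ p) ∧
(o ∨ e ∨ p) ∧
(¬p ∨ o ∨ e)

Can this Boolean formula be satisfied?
No

No, the formula is not satisfiable.

No assignment of truth values to the variables can make all 12 clauses true simultaneously.

The formula is UNSAT (unsatisfiable).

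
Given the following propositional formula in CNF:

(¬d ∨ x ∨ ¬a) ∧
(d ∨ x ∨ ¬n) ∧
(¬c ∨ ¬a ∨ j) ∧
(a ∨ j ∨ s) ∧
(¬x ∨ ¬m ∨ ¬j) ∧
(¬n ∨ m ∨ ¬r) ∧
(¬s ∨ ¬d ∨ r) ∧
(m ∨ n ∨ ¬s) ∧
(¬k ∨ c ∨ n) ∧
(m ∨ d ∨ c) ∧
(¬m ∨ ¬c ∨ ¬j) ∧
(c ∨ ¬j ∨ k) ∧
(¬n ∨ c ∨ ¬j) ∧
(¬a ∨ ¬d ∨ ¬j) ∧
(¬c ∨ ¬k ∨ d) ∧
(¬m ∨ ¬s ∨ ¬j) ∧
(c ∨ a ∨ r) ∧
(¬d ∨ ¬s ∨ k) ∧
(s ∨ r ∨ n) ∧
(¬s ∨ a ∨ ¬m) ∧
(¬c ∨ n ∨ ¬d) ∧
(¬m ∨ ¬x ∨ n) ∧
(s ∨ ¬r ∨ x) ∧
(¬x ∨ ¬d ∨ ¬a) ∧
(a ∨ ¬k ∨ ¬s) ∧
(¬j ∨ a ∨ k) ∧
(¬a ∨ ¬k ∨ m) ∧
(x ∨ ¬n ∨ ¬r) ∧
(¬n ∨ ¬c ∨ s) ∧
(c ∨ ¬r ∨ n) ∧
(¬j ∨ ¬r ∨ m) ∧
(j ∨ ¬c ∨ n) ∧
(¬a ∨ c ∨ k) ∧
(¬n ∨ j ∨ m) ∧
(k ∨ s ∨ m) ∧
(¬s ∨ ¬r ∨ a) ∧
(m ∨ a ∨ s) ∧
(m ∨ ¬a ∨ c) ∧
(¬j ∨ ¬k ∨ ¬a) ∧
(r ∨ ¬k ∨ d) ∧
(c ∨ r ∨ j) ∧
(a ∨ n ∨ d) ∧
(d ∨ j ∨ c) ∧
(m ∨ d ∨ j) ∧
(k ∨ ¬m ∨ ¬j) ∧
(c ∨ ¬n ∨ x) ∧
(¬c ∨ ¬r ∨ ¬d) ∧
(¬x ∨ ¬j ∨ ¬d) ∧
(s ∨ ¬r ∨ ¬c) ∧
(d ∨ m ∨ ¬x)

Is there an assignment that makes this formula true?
No

No, the formula is not satisfiable.

No assignment of truth values to the variables can make all 50 clauses true simultaneously.

The formula is UNSAT (unsatisfiable).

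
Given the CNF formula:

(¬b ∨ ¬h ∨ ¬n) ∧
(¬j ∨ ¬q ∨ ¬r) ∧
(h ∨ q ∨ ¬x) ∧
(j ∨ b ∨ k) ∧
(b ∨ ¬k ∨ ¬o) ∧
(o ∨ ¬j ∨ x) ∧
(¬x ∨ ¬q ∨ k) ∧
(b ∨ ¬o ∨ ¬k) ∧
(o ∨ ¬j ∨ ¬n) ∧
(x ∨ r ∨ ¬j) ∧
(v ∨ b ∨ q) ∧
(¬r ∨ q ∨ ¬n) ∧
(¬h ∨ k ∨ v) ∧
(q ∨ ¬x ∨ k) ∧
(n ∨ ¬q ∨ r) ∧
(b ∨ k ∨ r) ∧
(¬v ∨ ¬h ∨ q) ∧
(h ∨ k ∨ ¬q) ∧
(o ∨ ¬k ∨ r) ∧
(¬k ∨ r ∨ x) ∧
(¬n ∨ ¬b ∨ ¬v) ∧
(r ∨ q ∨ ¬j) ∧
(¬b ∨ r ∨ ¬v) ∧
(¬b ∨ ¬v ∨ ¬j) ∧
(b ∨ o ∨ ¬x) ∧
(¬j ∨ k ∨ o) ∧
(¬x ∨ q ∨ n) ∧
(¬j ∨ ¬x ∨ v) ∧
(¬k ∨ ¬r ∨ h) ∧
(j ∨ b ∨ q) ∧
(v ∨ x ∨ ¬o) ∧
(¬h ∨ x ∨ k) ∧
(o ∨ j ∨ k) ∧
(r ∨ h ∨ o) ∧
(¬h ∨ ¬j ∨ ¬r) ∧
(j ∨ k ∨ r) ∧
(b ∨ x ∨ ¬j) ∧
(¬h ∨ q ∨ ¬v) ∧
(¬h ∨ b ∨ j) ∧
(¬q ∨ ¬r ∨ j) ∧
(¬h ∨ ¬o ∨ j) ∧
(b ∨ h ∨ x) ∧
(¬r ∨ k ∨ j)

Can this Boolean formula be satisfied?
Yes

Yes, the formula is satisfiable.

One satisfying assignment is: b=True, x=True, j=False, k=True, v=False, o=True, q=True, h=False, r=False, n=True

Verification: With this assignment, all 43 clauses evaluate to true.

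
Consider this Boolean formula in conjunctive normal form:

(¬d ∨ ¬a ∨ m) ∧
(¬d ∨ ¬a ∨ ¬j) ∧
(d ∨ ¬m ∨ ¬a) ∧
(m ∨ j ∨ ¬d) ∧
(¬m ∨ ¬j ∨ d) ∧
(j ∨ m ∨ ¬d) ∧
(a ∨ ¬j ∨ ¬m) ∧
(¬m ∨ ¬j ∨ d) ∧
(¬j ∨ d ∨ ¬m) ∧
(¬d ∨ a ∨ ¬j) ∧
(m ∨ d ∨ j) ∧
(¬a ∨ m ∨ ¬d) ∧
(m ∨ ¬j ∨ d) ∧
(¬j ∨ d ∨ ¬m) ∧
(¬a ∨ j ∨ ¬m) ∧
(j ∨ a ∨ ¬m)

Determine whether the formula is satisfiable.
No

No, the formula is not satisfiable.

No assignment of truth values to the variables can make all 16 clauses true simultaneously.

The formula is UNSAT (unsatisfiable).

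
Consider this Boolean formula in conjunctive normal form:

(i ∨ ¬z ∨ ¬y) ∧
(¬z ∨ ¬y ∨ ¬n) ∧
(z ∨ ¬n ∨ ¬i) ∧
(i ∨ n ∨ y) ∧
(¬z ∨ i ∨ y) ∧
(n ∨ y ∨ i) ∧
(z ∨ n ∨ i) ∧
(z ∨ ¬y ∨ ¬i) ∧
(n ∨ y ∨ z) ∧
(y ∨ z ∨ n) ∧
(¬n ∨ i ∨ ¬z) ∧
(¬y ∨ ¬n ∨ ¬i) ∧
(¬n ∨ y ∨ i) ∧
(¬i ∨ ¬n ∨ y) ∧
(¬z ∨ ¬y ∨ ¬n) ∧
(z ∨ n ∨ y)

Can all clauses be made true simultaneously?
Yes

Yes, the formula is satisfiable.

One satisfying assignment is: n=False, i=True, z=True, y=True

Verification: With this assignment, all 16 clauses evaluate to true.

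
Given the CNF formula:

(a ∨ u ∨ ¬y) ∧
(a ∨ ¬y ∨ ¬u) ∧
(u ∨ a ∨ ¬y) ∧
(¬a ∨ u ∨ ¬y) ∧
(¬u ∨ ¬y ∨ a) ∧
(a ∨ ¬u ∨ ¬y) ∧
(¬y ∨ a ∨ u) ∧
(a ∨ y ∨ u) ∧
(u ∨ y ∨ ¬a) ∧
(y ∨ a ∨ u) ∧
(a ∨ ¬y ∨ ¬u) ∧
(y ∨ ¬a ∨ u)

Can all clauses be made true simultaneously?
Yes

Yes, the formula is satisfiable.

One satisfying assignment is: a=False, y=False, u=True

Verification: With this assignment, all 12 clauses evaluate to true.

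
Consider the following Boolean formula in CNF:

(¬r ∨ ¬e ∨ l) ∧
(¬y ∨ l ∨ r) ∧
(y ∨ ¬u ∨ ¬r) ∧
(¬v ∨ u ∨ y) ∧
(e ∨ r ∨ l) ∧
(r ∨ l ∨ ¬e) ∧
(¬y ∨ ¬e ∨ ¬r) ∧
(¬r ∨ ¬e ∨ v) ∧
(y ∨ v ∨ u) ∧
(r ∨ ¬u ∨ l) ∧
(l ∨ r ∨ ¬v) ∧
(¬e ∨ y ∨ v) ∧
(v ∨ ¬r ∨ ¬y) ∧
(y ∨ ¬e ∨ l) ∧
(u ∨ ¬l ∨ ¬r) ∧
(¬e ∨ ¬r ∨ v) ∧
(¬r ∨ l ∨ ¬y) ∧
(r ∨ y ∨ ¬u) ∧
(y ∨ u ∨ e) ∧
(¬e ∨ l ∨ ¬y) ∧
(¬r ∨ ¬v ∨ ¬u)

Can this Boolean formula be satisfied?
Yes

Yes, the formula is satisfiable.

One satisfying assignment is: u=False, e=False, l=True, v=False, r=False, y=True

Verification: With this assignment, all 21 clauses evaluate to true.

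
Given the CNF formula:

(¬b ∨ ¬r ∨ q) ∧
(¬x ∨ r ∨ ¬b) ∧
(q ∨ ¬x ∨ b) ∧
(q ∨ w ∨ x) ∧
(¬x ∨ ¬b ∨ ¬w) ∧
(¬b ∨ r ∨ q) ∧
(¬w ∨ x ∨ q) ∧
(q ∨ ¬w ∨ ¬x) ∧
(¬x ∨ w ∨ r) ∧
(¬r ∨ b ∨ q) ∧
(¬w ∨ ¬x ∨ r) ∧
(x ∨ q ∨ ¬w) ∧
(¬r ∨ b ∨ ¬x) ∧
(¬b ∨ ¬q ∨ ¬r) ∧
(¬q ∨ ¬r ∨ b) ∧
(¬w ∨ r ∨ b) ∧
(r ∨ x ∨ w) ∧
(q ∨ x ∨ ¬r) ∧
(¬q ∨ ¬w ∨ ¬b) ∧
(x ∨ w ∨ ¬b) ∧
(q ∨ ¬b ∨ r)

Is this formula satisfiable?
No

No, the formula is not satisfiable.

No assignment of truth values to the variables can make all 21 clauses true simultaneously.

The formula is UNSAT (unsatisfiable).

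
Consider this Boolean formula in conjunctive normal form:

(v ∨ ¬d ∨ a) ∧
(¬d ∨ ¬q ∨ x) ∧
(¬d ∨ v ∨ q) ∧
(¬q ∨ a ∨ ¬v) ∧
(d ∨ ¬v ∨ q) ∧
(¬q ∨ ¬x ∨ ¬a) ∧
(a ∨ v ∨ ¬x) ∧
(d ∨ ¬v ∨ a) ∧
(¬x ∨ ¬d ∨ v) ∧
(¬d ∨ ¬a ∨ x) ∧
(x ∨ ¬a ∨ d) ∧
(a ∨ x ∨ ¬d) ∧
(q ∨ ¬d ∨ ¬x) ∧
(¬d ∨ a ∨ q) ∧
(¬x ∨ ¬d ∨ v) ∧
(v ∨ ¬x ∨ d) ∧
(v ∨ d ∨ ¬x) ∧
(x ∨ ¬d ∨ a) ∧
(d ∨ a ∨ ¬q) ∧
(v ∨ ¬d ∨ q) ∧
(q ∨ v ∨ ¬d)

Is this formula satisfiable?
Yes

Yes, the formula is satisfiable.

One satisfying assignment is: x=False, d=False, a=False, q=False, v=False

Verification: With this assignment, all 21 clauses evaluate to true.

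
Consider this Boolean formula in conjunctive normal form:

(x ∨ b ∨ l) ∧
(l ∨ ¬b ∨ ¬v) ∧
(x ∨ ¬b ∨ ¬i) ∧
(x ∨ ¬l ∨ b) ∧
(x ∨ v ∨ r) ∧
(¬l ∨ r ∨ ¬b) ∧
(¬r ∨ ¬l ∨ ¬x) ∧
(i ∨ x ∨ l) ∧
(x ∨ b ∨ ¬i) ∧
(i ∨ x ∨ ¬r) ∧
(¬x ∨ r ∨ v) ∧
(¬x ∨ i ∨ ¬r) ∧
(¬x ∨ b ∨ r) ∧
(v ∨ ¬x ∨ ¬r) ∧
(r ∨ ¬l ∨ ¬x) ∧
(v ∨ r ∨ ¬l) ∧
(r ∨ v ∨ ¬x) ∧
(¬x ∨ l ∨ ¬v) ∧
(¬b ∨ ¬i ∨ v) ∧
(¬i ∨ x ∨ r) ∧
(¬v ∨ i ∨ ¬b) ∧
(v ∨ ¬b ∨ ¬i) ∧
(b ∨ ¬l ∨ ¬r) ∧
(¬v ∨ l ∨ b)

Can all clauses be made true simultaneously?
No

No, the formula is not satisfiable.

No assignment of truth values to the variables can make all 24 clauses true simultaneously.

The formula is UNSAT (unsatisfiable).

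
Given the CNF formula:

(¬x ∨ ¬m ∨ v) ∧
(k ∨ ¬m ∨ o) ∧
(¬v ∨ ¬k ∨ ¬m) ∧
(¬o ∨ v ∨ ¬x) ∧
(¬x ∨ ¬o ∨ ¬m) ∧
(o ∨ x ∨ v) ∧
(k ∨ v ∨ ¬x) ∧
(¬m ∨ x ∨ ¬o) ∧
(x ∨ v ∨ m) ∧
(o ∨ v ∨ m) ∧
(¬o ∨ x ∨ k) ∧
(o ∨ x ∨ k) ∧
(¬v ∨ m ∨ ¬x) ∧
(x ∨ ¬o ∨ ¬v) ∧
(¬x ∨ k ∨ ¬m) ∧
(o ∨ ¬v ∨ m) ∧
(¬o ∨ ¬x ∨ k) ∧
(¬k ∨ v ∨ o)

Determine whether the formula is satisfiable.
No

No, the formula is not satisfiable.

No assignment of truth values to the variables can make all 18 clauses true simultaneously.

The formula is UNSAT (unsatisfiable).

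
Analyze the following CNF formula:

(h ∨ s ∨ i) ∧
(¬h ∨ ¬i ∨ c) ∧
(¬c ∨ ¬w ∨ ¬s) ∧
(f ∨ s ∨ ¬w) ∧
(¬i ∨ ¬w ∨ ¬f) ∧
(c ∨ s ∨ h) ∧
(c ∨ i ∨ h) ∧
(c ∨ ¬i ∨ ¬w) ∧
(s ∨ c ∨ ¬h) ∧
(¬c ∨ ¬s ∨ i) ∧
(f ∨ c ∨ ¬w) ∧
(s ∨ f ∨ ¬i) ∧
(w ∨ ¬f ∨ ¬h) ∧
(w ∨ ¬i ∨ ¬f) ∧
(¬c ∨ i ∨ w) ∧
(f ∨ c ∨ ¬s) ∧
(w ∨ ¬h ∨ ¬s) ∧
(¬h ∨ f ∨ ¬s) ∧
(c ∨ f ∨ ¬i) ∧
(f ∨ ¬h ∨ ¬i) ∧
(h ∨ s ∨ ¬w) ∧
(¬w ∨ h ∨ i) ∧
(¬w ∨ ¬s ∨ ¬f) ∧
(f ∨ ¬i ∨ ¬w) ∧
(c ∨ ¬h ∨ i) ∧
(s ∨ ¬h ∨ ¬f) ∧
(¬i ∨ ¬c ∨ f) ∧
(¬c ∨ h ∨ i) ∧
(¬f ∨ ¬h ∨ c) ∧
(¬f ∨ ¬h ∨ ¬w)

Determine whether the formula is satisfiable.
No

No, the formula is not satisfiable.

No assignment of truth values to the variables can make all 30 clauses true simultaneously.

The formula is UNSAT (unsatisfiable).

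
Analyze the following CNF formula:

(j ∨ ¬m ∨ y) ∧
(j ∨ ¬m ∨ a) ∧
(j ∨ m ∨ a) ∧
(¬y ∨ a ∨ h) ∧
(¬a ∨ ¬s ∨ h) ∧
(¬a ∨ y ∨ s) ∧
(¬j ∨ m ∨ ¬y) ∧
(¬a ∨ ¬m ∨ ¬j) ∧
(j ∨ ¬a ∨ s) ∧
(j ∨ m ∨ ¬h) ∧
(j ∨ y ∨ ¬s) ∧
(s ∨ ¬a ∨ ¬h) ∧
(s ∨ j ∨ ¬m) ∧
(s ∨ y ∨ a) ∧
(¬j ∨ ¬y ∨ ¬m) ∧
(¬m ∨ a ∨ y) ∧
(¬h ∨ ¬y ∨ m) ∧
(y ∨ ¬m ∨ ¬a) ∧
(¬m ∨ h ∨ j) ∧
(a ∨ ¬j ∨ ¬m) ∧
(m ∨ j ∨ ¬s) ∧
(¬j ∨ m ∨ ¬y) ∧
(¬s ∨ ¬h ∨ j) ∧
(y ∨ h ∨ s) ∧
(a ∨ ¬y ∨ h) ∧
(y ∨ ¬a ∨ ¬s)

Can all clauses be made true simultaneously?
Yes

Yes, the formula is satisfiable.

One satisfying assignment is: s=True, h=False, j=True, y=False, a=False, m=False

Verification: With this assignment, all 26 clauses evaluate to true.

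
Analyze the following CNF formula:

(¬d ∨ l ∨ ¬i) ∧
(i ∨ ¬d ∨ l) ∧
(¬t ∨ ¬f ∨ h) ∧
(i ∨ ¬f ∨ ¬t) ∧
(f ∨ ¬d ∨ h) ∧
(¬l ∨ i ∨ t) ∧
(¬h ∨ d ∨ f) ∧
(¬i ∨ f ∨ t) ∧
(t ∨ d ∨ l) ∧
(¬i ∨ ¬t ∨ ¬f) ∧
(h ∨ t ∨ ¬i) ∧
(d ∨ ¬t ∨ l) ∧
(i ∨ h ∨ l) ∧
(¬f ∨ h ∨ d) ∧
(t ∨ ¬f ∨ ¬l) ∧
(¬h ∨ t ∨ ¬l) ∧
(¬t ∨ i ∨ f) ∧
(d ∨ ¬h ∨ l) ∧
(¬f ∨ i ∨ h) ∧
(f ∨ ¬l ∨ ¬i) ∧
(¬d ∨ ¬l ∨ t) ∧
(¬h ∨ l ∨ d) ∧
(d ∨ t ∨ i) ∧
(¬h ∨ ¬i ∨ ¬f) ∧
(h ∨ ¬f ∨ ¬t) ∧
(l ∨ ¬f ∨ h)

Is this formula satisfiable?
No

No, the formula is not satisfiable.

No assignment of truth values to the variables can make all 26 clauses true simultaneously.

The formula is UNSAT (unsatisfiable).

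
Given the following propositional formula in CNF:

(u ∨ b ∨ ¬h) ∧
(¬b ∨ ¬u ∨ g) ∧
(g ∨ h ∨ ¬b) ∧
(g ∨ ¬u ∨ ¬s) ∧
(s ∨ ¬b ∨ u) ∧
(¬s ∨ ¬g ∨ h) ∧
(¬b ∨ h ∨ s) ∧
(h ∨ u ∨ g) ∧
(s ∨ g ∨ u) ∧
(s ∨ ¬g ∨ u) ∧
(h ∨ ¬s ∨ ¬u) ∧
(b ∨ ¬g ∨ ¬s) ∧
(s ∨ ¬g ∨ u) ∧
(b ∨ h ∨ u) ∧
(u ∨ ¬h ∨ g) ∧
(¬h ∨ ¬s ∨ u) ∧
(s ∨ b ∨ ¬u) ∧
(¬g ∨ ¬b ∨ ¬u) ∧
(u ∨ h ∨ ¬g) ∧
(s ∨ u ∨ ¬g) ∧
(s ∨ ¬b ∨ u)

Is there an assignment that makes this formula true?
No

No, the formula is not satisfiable.

No assignment of truth values to the variables can make all 21 clauses true simultaneously.

The formula is UNSAT (unsatisfiable).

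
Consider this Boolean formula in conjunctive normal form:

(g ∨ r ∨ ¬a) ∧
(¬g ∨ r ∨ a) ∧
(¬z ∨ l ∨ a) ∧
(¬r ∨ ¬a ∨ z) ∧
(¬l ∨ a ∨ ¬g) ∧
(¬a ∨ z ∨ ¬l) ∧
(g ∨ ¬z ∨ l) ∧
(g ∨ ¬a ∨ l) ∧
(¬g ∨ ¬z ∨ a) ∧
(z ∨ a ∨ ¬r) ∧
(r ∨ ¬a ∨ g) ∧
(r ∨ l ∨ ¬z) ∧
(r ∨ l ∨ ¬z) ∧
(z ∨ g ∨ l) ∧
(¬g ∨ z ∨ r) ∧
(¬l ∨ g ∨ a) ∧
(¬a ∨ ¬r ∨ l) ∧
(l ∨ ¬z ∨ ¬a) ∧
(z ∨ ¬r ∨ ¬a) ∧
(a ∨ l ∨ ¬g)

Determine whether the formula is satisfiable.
Yes

Yes, the formula is satisfiable.

One satisfying assignment is: z=True, g=True, a=True, l=True, r=False

Verification: With this assignment, all 20 clauses evaluate to true.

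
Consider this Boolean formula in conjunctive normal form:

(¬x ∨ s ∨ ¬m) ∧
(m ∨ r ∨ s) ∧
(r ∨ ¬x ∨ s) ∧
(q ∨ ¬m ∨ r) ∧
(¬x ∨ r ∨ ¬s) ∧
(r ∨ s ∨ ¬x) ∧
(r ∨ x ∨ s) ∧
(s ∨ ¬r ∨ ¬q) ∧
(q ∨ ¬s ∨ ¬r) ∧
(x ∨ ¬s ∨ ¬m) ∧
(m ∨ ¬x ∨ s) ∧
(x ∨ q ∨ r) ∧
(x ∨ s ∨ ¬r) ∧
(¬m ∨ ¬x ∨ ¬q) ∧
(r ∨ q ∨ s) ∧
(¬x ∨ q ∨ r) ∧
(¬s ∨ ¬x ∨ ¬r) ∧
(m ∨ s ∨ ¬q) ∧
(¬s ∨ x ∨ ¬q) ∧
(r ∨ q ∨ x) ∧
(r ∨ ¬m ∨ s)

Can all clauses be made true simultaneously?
No

No, the formula is not satisfiable.

No assignment of truth values to the variables can make all 21 clauses true simultaneously.

The formula is UNSAT (unsatisfiable).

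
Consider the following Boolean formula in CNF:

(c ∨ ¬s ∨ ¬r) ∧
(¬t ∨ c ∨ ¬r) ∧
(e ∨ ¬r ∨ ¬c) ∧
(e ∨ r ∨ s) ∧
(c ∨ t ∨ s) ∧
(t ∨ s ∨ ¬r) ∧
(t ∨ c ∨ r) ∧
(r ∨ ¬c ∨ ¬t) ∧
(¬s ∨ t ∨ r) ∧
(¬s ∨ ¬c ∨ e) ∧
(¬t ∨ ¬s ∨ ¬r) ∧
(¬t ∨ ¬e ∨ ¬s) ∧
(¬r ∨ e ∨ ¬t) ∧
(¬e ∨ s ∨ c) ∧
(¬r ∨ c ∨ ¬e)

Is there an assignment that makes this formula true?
Yes

Yes, the formula is satisfiable.

One satisfying assignment is: r=False, c=False, t=True, e=False, s=True

Verification: With this assignment, all 15 clauses evaluate to true.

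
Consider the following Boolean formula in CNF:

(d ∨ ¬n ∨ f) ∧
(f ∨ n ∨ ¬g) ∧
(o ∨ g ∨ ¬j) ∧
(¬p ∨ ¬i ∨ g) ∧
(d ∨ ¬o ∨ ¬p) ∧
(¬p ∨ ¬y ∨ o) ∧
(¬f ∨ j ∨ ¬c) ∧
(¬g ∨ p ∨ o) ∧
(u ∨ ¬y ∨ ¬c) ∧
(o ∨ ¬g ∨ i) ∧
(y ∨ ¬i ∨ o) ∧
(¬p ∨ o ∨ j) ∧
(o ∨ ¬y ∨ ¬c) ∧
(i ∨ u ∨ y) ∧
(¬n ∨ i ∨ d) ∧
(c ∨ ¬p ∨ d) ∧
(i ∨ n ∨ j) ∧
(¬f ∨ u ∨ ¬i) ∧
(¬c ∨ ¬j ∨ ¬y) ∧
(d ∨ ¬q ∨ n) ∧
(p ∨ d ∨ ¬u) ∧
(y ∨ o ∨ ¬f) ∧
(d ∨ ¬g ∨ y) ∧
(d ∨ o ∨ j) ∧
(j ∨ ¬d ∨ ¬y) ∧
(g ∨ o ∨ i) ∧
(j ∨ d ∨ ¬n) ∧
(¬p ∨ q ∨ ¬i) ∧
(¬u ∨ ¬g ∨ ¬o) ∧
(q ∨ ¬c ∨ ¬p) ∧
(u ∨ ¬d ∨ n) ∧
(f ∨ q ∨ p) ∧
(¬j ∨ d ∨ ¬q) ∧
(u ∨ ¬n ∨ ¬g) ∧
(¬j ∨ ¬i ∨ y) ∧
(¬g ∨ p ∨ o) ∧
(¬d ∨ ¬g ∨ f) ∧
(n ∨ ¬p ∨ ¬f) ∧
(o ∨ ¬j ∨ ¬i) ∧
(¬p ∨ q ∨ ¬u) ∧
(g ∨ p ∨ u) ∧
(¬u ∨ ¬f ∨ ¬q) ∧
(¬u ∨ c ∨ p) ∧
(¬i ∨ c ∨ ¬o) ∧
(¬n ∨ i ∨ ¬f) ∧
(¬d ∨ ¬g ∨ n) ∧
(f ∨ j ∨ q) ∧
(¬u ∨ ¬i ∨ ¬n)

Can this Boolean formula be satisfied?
Yes

Yes, the formula is satisfiable.

One satisfying assignment is: f=True, i=False, n=False, d=False, o=True, c=False, q=False, u=False, j=True, y=True, g=True, p=False

Verification: With this assignment, all 48 clauses evaluate to true.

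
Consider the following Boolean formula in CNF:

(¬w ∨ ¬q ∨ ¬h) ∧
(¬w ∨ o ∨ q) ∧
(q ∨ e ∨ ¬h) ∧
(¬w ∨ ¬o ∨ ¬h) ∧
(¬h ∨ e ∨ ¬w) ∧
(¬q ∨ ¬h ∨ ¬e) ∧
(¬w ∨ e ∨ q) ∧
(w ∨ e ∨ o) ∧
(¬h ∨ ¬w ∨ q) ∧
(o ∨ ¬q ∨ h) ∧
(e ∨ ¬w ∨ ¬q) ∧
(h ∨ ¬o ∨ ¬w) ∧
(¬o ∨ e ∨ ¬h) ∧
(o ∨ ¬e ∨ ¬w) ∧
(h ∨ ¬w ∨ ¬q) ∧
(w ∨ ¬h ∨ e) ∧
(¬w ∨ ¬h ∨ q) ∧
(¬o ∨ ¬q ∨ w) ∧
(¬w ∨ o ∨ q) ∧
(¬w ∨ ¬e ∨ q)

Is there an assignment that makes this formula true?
Yes

Yes, the formula is satisfiable.

One satisfying assignment is: q=False, o=True, h=False, e=False, w=False

Verification: With this assignment, all 20 clauses evaluate to true.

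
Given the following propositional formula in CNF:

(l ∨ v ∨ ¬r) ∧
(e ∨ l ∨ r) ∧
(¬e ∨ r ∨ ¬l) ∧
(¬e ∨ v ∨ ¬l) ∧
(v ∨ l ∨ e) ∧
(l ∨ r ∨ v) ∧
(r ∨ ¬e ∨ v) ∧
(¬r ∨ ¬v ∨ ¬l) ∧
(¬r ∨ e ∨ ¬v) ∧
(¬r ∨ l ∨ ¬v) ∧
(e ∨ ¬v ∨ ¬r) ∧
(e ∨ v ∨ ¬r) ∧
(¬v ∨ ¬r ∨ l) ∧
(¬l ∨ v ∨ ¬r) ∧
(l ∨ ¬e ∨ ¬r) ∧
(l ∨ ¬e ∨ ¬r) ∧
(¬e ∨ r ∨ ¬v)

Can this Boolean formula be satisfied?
Yes

Yes, the formula is satisfiable.

One satisfying assignment is: e=False, r=False, l=True, v=False

Verification: With this assignment, all 17 clauses evaluate to true.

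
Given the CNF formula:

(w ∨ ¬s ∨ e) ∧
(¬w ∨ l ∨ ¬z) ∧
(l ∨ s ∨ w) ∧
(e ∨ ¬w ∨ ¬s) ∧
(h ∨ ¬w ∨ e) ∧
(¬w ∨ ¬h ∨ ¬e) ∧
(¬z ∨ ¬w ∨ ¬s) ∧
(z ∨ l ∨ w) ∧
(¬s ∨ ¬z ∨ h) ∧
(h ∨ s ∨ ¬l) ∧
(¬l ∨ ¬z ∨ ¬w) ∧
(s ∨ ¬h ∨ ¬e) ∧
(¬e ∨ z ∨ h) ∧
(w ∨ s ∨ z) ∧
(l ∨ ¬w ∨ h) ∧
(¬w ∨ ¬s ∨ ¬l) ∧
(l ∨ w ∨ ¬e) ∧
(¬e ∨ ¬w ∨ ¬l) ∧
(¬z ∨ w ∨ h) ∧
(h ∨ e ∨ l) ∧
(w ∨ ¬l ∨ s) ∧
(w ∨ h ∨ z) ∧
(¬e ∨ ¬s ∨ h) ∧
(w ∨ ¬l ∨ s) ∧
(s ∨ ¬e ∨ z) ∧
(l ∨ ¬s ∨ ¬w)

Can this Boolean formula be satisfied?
Yes

Yes, the formula is satisfiable.

One satisfying assignment is: z=False, h=True, w=False, e=True, s=True, l=True

Verification: With this assignment, all 26 clauses evaluate to true.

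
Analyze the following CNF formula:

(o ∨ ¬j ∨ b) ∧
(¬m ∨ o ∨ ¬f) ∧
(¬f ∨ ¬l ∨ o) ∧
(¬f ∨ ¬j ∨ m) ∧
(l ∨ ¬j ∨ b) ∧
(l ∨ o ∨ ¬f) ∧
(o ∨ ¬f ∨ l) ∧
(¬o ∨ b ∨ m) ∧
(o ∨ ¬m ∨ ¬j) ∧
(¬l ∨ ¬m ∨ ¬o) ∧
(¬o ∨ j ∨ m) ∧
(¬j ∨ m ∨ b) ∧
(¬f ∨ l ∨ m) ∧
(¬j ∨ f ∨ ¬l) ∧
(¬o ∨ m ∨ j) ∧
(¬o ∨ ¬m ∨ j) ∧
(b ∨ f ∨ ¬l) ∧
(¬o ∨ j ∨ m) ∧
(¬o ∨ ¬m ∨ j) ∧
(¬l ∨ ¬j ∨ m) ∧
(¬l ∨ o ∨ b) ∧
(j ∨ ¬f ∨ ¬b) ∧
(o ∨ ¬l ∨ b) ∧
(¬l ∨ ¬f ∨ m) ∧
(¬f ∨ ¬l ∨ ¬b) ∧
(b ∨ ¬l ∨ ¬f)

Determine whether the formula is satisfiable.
Yes

Yes, the formula is satisfiable.

One satisfying assignment is: b=False, f=False, m=False, j=False, o=False, l=False

Verification: With this assignment, all 26 clauses evaluate to true.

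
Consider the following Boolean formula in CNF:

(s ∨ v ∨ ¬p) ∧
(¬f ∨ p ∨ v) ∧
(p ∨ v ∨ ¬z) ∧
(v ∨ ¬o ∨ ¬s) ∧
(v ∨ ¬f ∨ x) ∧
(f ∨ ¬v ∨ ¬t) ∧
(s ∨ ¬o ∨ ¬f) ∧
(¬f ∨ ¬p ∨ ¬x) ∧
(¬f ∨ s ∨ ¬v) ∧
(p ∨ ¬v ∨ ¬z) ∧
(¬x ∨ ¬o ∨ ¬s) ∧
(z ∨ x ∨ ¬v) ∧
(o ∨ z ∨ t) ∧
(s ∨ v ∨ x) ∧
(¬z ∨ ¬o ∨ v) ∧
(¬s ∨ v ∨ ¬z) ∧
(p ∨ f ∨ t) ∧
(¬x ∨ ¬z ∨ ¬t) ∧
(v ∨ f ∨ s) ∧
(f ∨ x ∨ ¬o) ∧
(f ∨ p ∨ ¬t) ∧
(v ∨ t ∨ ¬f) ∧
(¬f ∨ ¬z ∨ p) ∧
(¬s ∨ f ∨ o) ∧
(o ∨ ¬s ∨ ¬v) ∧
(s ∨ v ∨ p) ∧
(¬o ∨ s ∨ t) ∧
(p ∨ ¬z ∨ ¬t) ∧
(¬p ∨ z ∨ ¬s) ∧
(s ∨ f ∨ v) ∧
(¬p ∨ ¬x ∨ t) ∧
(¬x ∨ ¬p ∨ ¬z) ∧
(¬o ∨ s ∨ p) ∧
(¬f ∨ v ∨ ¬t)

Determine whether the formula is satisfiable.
Yes

Yes, the formula is satisfiable.

One satisfying assignment is: p=True, x=False, v=True, f=False, o=False, z=True, s=False, t=False

Verification: With this assignment, all 34 clauses evaluate to true.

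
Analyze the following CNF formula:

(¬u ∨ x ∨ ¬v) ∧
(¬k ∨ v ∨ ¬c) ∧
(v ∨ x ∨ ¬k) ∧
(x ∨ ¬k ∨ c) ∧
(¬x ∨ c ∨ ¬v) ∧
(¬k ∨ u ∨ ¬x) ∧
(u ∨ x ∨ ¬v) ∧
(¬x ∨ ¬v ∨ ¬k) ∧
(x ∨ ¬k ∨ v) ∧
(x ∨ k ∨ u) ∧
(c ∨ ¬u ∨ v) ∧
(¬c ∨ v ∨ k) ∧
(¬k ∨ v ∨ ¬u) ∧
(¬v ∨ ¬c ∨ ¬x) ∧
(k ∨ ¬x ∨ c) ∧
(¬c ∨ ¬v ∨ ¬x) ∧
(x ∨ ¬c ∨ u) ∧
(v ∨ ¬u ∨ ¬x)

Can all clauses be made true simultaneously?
No

No, the formula is not satisfiable.

No assignment of truth values to the variables can make all 18 clauses true simultaneously.

The formula is UNSAT (unsatisfiable).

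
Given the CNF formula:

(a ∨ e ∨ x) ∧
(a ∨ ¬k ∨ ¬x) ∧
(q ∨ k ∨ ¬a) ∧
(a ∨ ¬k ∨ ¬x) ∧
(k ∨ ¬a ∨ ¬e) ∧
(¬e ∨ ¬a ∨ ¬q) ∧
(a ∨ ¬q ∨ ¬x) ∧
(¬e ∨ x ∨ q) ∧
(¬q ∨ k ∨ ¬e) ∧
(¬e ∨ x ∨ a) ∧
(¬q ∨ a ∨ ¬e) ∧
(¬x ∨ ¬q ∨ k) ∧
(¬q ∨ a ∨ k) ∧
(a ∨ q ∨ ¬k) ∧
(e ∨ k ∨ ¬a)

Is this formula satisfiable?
Yes

Yes, the formula is satisfiable.

One satisfying assignment is: q=False, e=False, k=True, x=False, a=True

Verification: With this assignment, all 15 clauses evaluate to true.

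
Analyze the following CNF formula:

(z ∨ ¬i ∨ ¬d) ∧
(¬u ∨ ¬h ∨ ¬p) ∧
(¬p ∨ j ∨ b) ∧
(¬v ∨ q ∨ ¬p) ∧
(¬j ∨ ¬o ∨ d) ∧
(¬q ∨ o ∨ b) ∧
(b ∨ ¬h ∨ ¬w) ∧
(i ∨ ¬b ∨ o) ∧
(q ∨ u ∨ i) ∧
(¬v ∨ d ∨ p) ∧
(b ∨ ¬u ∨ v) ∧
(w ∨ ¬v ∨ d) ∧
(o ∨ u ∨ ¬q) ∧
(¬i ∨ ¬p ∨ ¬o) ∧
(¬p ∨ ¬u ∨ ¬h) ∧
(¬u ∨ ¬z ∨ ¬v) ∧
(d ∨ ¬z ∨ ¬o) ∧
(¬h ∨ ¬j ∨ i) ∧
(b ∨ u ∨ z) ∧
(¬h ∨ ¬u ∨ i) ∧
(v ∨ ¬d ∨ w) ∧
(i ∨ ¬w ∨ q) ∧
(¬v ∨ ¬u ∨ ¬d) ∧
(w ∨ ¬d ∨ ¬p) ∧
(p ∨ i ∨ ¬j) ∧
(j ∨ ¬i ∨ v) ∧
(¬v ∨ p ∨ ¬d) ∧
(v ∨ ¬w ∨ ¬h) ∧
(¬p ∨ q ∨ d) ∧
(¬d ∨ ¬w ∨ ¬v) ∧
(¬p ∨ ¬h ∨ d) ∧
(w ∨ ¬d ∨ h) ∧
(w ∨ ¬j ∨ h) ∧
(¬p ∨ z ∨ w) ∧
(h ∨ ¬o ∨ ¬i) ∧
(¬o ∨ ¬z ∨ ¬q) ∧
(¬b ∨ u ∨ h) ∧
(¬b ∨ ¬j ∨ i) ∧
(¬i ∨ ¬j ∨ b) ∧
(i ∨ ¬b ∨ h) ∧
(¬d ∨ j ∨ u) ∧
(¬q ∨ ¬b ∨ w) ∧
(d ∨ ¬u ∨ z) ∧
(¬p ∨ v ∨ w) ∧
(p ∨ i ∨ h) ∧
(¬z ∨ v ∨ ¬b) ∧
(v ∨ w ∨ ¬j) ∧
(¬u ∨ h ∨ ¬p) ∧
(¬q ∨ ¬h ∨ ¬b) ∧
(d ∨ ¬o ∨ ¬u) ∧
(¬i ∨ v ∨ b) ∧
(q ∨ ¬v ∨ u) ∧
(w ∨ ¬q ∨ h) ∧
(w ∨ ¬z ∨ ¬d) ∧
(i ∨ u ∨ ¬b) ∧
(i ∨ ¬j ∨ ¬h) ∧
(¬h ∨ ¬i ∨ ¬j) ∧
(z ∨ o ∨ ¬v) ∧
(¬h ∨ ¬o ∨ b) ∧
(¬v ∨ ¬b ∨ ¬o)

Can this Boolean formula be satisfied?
No

No, the formula is not satisfiable.

No assignment of truth values to the variables can make all 60 clauses true simultaneously.

The formula is UNSAT (unsatisfiable).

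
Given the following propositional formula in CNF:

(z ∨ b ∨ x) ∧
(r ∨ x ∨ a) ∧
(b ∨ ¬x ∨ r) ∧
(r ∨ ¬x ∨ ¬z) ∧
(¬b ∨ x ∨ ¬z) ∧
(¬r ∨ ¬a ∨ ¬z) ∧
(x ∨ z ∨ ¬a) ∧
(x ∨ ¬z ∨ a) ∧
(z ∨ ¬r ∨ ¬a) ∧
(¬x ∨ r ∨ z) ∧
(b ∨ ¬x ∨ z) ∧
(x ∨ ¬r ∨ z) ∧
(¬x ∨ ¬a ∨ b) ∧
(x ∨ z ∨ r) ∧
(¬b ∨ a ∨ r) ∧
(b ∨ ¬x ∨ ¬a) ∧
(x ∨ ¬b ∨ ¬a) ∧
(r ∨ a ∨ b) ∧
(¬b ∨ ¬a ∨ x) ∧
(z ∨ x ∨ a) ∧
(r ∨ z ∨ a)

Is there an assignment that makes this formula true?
Yes

Yes, the formula is satisfiable.

One satisfying assignment is: z=False, x=True, a=False, b=True, r=True

Verification: With this assignment, all 21 clauses evaluate to true.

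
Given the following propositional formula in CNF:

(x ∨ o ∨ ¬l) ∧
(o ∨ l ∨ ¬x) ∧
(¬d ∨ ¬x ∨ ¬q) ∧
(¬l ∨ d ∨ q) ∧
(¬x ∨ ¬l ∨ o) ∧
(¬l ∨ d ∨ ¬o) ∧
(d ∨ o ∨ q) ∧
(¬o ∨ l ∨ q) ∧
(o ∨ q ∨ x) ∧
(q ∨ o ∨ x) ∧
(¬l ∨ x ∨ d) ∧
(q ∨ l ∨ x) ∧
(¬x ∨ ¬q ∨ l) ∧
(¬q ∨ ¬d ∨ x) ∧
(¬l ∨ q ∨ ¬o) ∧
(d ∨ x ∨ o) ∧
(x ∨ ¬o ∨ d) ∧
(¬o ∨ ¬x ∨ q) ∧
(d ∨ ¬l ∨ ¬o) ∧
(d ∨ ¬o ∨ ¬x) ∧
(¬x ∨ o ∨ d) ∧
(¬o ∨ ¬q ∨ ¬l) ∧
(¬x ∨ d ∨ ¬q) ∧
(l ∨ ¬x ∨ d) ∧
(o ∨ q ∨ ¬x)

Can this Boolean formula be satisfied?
No

No, the formula is not satisfiable.

No assignment of truth values to the variables can make all 25 clauses true simultaneously.

The formula is UNSAT (unsatisfiable).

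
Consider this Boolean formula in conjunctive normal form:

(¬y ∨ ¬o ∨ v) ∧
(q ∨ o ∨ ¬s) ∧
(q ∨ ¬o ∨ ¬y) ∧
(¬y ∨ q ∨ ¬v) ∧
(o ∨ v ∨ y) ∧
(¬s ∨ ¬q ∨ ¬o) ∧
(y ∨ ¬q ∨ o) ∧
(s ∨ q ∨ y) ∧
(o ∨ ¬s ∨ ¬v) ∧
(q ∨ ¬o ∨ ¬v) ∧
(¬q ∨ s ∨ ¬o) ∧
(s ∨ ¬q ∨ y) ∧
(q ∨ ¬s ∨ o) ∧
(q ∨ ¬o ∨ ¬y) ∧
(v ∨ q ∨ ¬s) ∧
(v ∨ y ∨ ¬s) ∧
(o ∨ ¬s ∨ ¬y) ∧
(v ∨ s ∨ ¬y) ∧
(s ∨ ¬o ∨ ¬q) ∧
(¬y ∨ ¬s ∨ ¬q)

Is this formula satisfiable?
Yes

Yes, the formula is satisfiable.

One satisfying assignment is: v=True, y=True, o=False, s=False, q=True

Verification: With this assignment, all 20 clauses evaluate to true.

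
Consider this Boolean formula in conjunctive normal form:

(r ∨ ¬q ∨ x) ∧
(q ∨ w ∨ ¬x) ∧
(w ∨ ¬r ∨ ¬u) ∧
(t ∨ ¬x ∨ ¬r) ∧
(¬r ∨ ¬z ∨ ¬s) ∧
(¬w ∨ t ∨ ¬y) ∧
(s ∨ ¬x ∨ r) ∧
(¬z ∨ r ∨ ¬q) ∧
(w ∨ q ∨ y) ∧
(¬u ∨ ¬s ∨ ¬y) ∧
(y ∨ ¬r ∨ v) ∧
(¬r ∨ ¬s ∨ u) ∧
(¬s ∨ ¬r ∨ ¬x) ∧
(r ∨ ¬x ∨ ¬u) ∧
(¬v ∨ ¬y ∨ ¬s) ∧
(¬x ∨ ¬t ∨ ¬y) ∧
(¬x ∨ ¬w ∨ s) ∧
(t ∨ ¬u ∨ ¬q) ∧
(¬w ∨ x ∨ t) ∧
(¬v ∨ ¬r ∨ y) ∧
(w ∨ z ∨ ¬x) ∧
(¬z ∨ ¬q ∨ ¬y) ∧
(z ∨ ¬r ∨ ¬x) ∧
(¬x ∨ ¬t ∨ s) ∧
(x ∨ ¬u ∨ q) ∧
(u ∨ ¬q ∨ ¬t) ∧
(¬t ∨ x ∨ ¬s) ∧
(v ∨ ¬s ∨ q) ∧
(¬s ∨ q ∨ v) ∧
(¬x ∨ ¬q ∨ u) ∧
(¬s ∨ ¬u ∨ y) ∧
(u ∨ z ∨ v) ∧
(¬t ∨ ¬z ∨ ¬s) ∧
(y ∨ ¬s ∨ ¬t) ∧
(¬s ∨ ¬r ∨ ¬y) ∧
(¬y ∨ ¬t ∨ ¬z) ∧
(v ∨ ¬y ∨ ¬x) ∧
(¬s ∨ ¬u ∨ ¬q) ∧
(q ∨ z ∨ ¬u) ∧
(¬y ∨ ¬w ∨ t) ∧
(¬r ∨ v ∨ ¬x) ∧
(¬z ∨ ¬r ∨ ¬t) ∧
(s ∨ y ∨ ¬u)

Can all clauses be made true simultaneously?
Yes

Yes, the formula is satisfiable.

One satisfying assignment is: w=True, y=True, q=True, z=False, t=True, s=False, u=True, x=False, v=False, r=True

Verification: With this assignment, all 43 clauses evaluate to true.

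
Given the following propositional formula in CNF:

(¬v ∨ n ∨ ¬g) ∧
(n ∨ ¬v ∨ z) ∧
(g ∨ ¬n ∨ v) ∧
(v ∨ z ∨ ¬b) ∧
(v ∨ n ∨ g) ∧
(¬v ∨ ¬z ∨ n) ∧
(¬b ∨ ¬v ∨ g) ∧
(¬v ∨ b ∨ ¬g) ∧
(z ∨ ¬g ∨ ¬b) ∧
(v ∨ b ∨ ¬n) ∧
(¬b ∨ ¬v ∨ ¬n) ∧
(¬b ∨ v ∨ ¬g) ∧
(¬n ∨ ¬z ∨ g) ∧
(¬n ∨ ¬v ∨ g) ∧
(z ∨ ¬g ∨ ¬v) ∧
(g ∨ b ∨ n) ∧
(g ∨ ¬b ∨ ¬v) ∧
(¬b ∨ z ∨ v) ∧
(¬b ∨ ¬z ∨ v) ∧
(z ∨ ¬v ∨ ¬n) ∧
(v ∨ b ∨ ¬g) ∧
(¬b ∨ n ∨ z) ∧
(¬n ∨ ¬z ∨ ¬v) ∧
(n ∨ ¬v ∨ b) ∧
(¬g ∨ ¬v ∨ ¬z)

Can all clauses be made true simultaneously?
No

No, the formula is not satisfiable.

No assignment of truth values to the variables can make all 25 clauses true simultaneously.

The formula is UNSAT (unsatisfiable).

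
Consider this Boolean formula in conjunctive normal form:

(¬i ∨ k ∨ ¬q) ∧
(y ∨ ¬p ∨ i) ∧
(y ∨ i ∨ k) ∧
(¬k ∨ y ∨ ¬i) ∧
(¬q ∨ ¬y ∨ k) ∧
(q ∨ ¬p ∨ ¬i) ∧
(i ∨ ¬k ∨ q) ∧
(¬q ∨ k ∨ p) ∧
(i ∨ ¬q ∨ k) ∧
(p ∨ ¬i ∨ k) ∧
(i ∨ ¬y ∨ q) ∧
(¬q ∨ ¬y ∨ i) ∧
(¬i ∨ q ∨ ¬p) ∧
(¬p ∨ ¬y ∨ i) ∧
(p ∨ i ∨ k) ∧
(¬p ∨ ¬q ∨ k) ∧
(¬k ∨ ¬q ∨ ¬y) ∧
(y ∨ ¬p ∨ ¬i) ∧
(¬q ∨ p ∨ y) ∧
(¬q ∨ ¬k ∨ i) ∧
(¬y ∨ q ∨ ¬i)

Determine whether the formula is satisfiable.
No

No, the formula is not satisfiable.

No assignment of truth values to the variables can make all 21 clauses true simultaneously.

The formula is UNSAT (unsatisfiable).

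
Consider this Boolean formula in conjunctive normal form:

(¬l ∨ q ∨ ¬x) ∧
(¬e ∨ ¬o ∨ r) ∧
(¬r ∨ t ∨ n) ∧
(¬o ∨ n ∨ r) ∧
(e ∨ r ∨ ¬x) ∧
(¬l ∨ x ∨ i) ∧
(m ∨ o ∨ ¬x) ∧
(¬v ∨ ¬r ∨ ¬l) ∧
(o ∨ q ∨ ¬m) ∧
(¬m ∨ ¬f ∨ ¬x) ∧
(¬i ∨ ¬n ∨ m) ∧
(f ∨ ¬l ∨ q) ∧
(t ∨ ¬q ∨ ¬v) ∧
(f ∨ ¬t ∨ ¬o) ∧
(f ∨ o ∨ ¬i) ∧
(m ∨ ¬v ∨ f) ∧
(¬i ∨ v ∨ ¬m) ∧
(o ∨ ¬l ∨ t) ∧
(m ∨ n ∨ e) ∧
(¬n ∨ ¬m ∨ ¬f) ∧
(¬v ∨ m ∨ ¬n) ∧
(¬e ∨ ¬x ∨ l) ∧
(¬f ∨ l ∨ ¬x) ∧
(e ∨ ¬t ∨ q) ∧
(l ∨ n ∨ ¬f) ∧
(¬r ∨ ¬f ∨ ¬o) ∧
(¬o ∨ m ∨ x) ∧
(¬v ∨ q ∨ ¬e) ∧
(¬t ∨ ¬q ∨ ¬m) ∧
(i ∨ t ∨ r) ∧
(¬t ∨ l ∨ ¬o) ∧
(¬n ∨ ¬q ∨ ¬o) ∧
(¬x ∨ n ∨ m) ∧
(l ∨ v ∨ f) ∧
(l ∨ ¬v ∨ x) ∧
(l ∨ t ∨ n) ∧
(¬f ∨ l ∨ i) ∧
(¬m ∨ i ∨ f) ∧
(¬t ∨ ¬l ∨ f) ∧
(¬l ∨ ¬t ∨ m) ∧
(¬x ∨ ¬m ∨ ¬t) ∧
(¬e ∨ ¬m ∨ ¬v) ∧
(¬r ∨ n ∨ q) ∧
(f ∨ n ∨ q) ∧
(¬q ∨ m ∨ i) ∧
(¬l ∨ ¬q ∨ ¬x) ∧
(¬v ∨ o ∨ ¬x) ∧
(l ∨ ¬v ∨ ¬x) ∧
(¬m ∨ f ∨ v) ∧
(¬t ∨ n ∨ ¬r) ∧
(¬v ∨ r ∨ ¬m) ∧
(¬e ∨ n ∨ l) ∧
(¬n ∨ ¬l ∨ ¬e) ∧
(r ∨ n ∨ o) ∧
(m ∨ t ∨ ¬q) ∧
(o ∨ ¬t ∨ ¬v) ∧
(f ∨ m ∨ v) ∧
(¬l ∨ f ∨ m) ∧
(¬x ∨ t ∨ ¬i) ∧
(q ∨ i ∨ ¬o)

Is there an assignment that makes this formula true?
No

No, the formula is not satisfiable.

No assignment of truth values to the variables can make all 60 clauses true simultaneously.

The formula is UNSAT (unsatisfiable).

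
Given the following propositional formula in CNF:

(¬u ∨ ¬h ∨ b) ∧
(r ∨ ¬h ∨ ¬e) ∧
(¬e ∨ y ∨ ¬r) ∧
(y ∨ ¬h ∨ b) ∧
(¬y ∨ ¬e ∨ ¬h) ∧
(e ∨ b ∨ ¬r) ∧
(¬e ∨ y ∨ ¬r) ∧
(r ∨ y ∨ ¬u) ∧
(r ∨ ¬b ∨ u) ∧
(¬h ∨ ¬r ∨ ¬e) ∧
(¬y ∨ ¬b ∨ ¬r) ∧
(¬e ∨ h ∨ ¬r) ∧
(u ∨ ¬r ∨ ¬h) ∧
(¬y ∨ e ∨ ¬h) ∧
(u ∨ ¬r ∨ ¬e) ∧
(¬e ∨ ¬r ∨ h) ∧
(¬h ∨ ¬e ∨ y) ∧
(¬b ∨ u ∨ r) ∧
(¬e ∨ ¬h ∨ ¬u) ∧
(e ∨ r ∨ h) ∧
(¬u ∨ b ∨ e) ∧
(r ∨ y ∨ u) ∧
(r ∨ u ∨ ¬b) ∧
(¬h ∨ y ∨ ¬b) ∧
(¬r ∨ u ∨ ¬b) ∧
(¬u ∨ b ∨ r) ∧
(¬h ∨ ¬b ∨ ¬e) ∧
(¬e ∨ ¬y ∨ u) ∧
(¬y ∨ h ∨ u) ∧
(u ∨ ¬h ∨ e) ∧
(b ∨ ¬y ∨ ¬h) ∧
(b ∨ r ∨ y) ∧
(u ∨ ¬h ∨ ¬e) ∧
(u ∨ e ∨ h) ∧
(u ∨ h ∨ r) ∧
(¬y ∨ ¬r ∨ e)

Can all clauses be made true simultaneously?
Yes

Yes, the formula is satisfiable.

One satisfying assignment is: y=False, h=False, b=True, e=False, u=True, r=True

Verification: With this assignment, all 36 clauses evaluate to true.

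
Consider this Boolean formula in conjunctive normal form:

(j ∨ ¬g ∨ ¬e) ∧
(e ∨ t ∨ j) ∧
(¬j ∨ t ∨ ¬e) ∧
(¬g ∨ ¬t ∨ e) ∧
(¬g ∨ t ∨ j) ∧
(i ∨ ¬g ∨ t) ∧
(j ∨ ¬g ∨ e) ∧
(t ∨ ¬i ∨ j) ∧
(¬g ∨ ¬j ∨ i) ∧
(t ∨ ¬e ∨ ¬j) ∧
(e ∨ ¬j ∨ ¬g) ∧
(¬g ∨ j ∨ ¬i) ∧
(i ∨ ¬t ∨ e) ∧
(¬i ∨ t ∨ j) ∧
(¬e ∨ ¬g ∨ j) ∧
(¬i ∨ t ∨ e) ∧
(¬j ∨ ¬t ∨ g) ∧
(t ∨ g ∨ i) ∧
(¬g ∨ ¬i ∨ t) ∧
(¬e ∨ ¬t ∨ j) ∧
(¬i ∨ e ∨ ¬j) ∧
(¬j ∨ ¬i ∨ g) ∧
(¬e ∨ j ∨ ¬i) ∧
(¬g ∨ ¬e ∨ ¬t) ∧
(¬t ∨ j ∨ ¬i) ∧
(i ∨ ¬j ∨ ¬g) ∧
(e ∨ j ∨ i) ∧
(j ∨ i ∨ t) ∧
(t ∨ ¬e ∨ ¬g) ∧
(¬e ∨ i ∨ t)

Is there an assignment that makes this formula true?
No

No, the formula is not satisfiable.

No assignment of truth values to the variables can make all 30 clauses true simultaneously.

The formula is UNSAT (unsatisfiable).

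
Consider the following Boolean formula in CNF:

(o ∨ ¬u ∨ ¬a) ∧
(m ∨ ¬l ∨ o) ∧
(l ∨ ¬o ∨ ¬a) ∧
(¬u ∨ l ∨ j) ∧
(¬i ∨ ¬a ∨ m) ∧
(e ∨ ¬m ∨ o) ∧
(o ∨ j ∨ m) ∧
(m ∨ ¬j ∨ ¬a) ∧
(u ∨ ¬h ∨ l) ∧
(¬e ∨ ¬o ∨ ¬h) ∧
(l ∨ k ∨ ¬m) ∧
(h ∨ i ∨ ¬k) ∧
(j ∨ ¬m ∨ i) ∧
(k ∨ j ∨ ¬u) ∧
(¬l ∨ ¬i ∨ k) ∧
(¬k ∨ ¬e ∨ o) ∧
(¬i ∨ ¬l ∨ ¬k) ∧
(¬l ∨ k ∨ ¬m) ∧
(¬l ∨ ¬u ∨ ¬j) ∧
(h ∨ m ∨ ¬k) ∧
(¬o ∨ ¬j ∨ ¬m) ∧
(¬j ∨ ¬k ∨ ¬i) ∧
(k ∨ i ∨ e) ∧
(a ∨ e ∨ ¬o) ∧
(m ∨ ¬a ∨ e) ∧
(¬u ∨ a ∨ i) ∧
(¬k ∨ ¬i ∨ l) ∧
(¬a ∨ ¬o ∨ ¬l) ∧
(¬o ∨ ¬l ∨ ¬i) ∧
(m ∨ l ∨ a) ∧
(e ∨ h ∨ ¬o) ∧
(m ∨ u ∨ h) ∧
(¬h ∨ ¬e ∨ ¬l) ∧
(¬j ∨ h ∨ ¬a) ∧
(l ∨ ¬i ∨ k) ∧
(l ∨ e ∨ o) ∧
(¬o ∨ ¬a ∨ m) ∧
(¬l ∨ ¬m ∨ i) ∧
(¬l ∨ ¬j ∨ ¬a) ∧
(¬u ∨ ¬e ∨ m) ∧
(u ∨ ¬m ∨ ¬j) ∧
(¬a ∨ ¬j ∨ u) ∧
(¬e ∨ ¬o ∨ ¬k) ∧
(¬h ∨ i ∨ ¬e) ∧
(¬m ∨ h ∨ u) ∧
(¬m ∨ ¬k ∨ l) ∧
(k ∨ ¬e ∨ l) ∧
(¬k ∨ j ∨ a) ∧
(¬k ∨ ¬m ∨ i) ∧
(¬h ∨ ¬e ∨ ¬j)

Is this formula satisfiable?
No

No, the formula is not satisfiable.

No assignment of truth values to the variables can make all 50 clauses true simultaneously.

The formula is UNSAT (unsatisfiable).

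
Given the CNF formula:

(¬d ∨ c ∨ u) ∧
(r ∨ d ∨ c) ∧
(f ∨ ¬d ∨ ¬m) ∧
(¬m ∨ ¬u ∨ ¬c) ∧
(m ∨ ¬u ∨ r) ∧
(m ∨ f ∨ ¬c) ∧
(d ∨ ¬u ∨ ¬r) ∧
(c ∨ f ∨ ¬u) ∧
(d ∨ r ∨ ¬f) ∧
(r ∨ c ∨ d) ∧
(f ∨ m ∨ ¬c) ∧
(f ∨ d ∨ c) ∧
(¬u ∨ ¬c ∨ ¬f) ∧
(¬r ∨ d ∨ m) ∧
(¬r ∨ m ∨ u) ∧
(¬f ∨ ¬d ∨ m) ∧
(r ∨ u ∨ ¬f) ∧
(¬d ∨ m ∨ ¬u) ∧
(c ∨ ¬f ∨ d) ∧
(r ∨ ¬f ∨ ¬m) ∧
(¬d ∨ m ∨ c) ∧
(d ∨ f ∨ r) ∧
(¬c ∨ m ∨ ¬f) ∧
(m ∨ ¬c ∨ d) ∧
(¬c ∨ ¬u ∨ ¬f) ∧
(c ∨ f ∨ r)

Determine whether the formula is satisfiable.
Yes

Yes, the formula is satisfiable.

One satisfying assignment is: f=False, u=False, d=False, r=True, c=True, m=True

Verification: With this assignment, all 26 clauses evaluate to true.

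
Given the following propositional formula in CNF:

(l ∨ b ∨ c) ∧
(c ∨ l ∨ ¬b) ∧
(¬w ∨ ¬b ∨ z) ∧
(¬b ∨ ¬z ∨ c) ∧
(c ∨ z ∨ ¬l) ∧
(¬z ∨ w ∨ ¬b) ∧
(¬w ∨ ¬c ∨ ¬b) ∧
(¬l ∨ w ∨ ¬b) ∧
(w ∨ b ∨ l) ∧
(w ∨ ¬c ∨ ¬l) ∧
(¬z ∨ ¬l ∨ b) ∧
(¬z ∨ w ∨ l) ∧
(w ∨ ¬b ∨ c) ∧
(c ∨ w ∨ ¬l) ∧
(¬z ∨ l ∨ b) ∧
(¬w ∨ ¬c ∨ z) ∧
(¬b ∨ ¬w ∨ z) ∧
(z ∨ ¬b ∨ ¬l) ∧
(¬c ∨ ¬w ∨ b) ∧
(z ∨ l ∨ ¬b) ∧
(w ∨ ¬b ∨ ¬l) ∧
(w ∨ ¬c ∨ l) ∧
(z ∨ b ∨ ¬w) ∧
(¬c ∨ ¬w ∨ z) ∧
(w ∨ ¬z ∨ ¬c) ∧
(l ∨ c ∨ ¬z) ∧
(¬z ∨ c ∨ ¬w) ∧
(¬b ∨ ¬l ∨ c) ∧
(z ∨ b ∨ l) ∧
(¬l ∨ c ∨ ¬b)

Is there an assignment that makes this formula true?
No

No, the formula is not satisfiable.

No assignment of truth values to the variables can make all 30 clauses true simultaneously.

The formula is UNSAT (unsatisfiable).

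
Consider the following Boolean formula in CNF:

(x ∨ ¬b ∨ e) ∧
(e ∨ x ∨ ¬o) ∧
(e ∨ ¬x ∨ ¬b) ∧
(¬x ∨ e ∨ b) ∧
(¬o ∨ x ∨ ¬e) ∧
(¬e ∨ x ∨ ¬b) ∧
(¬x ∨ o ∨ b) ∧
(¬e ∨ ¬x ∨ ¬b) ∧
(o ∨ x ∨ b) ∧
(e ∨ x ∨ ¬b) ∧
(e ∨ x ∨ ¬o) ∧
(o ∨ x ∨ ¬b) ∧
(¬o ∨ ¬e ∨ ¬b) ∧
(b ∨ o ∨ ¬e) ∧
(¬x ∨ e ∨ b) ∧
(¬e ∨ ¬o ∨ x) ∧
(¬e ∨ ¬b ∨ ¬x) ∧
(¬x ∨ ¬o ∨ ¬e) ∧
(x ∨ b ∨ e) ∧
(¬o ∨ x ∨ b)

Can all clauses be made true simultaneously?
No

No, the formula is not satisfiable.

No assignment of truth values to the variables can make all 20 clauses true simultaneously.

The formula is UNSAT (unsatisfiable).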